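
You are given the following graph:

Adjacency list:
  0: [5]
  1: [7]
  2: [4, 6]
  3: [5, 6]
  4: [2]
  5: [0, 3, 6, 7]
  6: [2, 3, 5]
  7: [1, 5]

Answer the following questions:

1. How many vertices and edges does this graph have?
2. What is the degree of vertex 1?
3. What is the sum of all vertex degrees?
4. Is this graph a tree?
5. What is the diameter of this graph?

Count: 8 vertices, 8 edges.
Vertex 1 has neighbors [7], degree = 1.
Handshaking lemma: 2 * 8 = 16.
A tree on 8 vertices has 7 edges. This graph has 8 edges (1 extra). Not a tree.
Diameter (longest shortest path) = 5.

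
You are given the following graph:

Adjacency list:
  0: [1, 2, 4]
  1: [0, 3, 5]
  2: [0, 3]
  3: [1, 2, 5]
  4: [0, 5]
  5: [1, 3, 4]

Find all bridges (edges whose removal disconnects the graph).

No bridges found. The graph is 2-edge-connected (no single edge removal disconnects it).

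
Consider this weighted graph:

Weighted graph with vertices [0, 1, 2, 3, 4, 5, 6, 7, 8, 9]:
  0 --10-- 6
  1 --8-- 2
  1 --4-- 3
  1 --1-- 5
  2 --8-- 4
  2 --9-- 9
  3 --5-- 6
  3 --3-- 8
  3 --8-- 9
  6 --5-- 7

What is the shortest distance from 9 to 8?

Using Dijkstra's algorithm from vertex 9:
Shortest path: 9 -> 3 -> 8
Total weight: 8 + 3 = 11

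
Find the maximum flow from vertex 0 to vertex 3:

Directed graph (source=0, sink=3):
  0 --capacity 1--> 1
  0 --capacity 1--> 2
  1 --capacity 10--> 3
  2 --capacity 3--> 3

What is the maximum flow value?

Computing max flow:
  Flow on (0->1): 1/1
  Flow on (0->2): 1/1
  Flow on (1->3): 1/10
  Flow on (2->3): 1/3
Maximum flow = 2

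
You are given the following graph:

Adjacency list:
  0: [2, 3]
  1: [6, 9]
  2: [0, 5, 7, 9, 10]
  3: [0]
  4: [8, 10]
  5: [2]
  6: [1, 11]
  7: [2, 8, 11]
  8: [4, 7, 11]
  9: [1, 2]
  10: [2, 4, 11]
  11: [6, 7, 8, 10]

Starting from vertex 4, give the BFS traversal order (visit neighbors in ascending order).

BFS from vertex 4 (neighbors processed in ascending order):
Visit order: 4, 8, 10, 7, 11, 2, 6, 0, 5, 9, 1, 3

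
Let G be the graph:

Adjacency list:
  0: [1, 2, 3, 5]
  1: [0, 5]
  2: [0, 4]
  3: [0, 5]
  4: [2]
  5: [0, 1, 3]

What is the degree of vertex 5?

Vertex 5 has neighbors [0, 1, 3], so deg(5) = 3.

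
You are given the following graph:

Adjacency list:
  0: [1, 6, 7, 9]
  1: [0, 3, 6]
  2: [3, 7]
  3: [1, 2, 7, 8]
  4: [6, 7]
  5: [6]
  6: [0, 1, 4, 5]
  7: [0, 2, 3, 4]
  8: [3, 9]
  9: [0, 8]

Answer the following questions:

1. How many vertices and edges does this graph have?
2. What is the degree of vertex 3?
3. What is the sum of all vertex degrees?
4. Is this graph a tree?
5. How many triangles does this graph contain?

Count: 10 vertices, 14 edges.
Vertex 3 has neighbors [1, 2, 7, 8], degree = 4.
Handshaking lemma: 2 * 14 = 28.
A tree on 10 vertices has 9 edges. This graph has 14 edges (5 extra). Not a tree.
Number of triangles = 2.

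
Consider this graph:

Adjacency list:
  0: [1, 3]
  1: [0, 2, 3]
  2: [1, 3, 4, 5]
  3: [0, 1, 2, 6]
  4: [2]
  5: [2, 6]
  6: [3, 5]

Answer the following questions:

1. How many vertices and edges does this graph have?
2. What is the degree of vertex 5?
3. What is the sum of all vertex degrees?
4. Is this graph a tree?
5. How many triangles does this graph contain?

Count: 7 vertices, 9 edges.
Vertex 5 has neighbors [2, 6], degree = 2.
Handshaking lemma: 2 * 9 = 18.
A tree on 7 vertices has 6 edges. This graph has 9 edges (3 extra). Not a tree.
Number of triangles = 2.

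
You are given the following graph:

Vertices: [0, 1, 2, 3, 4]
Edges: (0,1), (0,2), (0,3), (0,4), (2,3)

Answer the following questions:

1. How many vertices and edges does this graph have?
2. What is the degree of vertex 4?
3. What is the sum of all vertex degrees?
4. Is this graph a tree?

Count: 5 vertices, 5 edges.
Vertex 4 has neighbors [0], degree = 1.
Handshaking lemma: 2 * 5 = 10.
A tree on 5 vertices has 4 edges. This graph has 5 edges (1 extra). Not a tree.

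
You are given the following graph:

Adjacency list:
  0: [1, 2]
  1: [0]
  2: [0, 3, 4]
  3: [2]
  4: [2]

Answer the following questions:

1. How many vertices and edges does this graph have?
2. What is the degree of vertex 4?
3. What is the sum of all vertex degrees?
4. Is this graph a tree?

Count: 5 vertices, 4 edges.
Vertex 4 has neighbors [2], degree = 1.
Handshaking lemma: 2 * 4 = 8.
A graph is a tree iff it is connected and has exactly n-1 edges. This graph is connected (all 5 vertices in one component) and has 5-1 = 4 edges. It is a tree.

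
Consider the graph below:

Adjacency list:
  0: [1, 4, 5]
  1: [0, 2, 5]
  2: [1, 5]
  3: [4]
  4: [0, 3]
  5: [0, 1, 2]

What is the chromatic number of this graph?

The graph has a maximum clique of size 3 (lower bound on chromatic number).
A valid 3-coloring: {0: 0, 1: 1, 2: 0, 3: 0, 4: 1, 5: 2}.
Chromatic number = 3.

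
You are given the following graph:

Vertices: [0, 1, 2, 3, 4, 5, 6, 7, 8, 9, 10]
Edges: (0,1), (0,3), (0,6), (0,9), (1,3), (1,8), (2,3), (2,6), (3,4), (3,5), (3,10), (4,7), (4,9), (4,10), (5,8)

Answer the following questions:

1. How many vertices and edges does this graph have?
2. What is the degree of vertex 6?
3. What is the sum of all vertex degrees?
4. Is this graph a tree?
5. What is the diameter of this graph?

Count: 11 vertices, 15 edges.
Vertex 6 has neighbors [0, 2], degree = 2.
Handshaking lemma: 2 * 15 = 30.
A tree on 11 vertices has 10 edges. This graph has 15 edges (5 extra). Not a tree.
Diameter (longest shortest path) = 4.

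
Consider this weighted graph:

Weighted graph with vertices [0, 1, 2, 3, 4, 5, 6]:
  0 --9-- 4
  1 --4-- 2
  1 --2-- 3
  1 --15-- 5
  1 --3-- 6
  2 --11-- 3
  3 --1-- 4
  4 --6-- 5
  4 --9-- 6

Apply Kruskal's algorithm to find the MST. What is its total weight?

Applying Kruskal's algorithm (sort edges by weight, add if no cycle):
  Add (3,4) w=1
  Add (1,3) w=2
  Add (1,6) w=3
  Add (1,2) w=4
  Add (4,5) w=6
  Add (0,4) w=9
  Skip (4,6) w=9 (creates cycle)
  Skip (2,3) w=11 (creates cycle)
  Skip (1,5) w=15 (creates cycle)
MST weight = 25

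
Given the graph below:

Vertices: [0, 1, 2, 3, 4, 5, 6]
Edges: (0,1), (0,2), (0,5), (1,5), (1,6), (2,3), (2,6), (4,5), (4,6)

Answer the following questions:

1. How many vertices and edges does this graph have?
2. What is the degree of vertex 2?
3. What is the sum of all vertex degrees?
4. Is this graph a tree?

Count: 7 vertices, 9 edges.
Vertex 2 has neighbors [0, 3, 6], degree = 3.
Handshaking lemma: 2 * 9 = 18.
A tree on 7 vertices has 6 edges. This graph has 9 edges (3 extra). Not a tree.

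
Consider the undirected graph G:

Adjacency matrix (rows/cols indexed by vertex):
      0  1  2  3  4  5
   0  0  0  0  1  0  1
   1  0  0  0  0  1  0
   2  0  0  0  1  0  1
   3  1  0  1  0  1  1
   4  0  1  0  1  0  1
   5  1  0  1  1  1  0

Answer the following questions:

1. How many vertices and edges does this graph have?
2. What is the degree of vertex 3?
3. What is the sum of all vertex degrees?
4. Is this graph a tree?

Count: 6 vertices, 8 edges.
Vertex 3 has neighbors [0, 2, 4, 5], degree = 4.
Handshaking lemma: 2 * 8 = 16.
A tree on 6 vertices has 5 edges. This graph has 8 edges (3 extra). Not a tree.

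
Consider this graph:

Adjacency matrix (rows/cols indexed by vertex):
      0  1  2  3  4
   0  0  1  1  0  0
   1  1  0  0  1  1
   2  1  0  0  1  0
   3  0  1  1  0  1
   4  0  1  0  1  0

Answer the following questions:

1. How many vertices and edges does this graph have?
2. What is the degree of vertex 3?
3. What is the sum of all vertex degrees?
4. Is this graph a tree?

Count: 5 vertices, 6 edges.
Vertex 3 has neighbors [1, 2, 4], degree = 3.
Handshaking lemma: 2 * 6 = 12.
A tree on 5 vertices has 4 edges. This graph has 6 edges (2 extra). Not a tree.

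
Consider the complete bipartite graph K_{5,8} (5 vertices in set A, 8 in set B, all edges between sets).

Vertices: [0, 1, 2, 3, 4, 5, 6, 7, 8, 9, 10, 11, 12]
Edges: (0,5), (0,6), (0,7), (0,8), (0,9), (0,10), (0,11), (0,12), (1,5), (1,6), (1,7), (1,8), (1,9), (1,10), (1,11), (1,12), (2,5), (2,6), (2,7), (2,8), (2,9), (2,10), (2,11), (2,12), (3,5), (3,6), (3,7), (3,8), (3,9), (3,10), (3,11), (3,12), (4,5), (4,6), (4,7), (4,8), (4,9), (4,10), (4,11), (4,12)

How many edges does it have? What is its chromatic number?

K_{5,8} has 5 * 8 = 40 edges.
Bipartite graphs have chromatic number 2 (color each partition differently).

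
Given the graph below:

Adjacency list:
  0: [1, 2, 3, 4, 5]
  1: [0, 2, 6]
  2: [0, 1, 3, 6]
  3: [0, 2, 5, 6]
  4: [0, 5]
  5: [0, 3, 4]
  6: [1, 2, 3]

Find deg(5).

Vertex 5 has neighbors [0, 3, 4], so deg(5) = 3.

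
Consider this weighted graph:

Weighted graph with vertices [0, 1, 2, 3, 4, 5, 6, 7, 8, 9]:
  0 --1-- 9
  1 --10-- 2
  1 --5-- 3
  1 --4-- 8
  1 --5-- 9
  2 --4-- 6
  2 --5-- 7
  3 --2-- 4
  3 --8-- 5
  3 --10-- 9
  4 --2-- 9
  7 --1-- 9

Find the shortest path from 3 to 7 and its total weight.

Using Dijkstra's algorithm from vertex 3:
Shortest path: 3 -> 4 -> 9 -> 7
Total weight: 2 + 2 + 1 = 5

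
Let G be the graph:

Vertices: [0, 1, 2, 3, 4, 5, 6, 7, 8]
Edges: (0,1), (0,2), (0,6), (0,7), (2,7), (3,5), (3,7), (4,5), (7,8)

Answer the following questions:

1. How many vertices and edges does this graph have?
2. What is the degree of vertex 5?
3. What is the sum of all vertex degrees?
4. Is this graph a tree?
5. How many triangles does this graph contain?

Count: 9 vertices, 9 edges.
Vertex 5 has neighbors [3, 4], degree = 2.
Handshaking lemma: 2 * 9 = 18.
A tree on 9 vertices has 8 edges. This graph has 9 edges (1 extra). Not a tree.
Number of triangles = 1.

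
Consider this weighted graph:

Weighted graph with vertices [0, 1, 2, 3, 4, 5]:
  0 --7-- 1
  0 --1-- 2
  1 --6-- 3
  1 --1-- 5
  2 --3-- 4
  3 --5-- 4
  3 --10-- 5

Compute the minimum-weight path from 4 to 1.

Using Dijkstra's algorithm from vertex 4:
Shortest path: 4 -> 3 -> 1
Total weight: 5 + 6 = 11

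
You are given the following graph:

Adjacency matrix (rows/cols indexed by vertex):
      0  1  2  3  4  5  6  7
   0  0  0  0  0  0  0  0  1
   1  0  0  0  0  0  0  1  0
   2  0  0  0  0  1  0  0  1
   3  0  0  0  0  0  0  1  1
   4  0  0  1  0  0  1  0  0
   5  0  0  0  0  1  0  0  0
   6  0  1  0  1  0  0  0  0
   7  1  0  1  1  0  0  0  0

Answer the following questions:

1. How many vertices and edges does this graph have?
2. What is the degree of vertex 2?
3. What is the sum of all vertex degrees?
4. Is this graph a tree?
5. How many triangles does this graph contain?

Count: 8 vertices, 7 edges.
Vertex 2 has neighbors [4, 7], degree = 2.
Handshaking lemma: 2 * 7 = 14.
A graph is a tree iff it is connected and has exactly n-1 edges. This graph is connected (all 8 vertices in one component) and has 8-1 = 7 edges. It is a tree.
Number of triangles = 0.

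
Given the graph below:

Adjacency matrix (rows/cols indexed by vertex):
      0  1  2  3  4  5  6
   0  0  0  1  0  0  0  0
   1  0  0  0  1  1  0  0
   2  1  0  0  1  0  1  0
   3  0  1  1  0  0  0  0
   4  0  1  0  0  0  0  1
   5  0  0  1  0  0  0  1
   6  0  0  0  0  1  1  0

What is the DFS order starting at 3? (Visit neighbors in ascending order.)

DFS from vertex 3 (neighbors processed in ascending order):
Visit order: 3, 1, 4, 6, 5, 2, 0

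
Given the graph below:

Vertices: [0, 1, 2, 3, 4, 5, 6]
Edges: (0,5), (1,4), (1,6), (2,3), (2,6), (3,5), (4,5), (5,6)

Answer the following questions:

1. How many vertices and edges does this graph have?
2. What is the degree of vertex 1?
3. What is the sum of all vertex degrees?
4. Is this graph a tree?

Count: 7 vertices, 8 edges.
Vertex 1 has neighbors [4, 6], degree = 2.
Handshaking lemma: 2 * 8 = 16.
A tree on 7 vertices has 6 edges. This graph has 8 edges (2 extra). Not a tree.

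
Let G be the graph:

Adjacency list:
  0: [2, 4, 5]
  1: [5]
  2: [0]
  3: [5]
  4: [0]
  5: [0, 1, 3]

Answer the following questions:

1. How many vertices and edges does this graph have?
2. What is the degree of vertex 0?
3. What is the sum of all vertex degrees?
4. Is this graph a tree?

Count: 6 vertices, 5 edges.
Vertex 0 has neighbors [2, 4, 5], degree = 3.
Handshaking lemma: 2 * 5 = 10.
A graph is a tree iff it is connected and has exactly n-1 edges. This graph is connected (all 6 vertices in one component) and has 6-1 = 5 edges. It is a tree.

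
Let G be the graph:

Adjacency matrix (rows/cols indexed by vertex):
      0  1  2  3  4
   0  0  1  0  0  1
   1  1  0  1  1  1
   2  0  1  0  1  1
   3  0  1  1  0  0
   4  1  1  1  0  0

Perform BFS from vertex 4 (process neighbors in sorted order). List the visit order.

BFS from vertex 4 (neighbors processed in ascending order):
Visit order: 4, 0, 1, 2, 3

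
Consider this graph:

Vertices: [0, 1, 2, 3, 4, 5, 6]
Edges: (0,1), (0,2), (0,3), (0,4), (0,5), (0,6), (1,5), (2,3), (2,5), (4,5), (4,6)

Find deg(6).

Vertex 6 has neighbors [0, 4], so deg(6) = 2.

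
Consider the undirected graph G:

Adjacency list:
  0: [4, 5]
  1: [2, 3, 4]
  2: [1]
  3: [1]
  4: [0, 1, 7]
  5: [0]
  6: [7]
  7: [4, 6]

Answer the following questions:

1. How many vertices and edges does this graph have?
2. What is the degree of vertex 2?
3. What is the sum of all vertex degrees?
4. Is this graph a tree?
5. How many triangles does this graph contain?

Count: 8 vertices, 7 edges.
Vertex 2 has neighbors [1], degree = 1.
Handshaking lemma: 2 * 7 = 14.
A graph is a tree iff it is connected and has exactly n-1 edges. This graph is connected (all 8 vertices in one component) and has 8-1 = 7 edges. It is a tree.
Number of triangles = 0.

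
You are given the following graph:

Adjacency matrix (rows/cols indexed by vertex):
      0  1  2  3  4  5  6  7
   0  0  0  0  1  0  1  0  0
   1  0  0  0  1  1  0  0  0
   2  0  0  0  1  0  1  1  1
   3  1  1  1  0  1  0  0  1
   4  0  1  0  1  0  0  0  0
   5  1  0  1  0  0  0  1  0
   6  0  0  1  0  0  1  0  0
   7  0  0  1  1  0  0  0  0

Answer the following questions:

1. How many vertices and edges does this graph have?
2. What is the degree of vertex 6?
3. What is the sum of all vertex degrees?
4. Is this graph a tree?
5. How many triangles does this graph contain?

Count: 8 vertices, 11 edges.
Vertex 6 has neighbors [2, 5], degree = 2.
Handshaking lemma: 2 * 11 = 22.
A tree on 8 vertices has 7 edges. This graph has 11 edges (4 extra). Not a tree.
Number of triangles = 3.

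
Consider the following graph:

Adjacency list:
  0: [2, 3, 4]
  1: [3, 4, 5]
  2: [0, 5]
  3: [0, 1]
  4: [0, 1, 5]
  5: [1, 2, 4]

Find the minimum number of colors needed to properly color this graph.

The graph has a maximum clique of size 3 (lower bound on chromatic number).
A valid 3-coloring: {0: 0, 1: 0, 2: 1, 3: 1, 4: 1, 5: 2}.
Chromatic number = 3.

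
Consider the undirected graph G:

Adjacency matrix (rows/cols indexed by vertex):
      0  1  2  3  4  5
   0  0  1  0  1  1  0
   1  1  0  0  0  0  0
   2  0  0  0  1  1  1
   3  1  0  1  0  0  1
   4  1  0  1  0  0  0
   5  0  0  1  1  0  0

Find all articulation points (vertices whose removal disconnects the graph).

An articulation point is a vertex whose removal disconnects the graph.
Articulation points: [0]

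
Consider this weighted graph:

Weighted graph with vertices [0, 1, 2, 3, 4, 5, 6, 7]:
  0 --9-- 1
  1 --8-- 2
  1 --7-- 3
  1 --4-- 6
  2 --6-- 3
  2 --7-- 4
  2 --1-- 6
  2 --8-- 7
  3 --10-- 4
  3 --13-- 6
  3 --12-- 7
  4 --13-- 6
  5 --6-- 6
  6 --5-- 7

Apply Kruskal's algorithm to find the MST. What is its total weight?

Applying Kruskal's algorithm (sort edges by weight, add if no cycle):
  Add (2,6) w=1
  Add (1,6) w=4
  Add (6,7) w=5
  Add (2,3) w=6
  Add (5,6) w=6
  Skip (1,3) w=7 (creates cycle)
  Add (2,4) w=7
  Skip (1,2) w=8 (creates cycle)
  Skip (2,7) w=8 (creates cycle)
  Add (0,1) w=9
  Skip (3,4) w=10 (creates cycle)
  Skip (3,7) w=12 (creates cycle)
  Skip (3,6) w=13 (creates cycle)
  Skip (4,6) w=13 (creates cycle)
MST weight = 38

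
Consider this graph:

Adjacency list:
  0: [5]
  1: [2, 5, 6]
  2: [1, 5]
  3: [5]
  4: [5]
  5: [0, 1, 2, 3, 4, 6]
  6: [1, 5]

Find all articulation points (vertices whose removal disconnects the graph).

An articulation point is a vertex whose removal disconnects the graph.
Articulation points: [5]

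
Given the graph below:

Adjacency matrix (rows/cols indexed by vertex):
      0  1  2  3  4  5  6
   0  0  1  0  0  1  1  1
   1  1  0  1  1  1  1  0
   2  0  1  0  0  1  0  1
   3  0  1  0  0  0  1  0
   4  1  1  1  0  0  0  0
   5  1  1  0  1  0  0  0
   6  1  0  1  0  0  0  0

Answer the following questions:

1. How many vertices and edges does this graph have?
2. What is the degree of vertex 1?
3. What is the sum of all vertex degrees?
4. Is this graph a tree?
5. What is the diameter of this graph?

Count: 7 vertices, 11 edges.
Vertex 1 has neighbors [0, 2, 3, 4, 5], degree = 5.
Handshaking lemma: 2 * 11 = 22.
A tree on 7 vertices has 6 edges. This graph has 11 edges (5 extra). Not a tree.
Diameter (longest shortest path) = 3.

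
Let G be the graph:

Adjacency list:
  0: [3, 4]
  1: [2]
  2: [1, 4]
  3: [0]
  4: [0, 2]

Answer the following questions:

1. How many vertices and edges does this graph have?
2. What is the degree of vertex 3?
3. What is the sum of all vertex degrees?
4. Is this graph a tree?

Count: 5 vertices, 4 edges.
Vertex 3 has neighbors [0], degree = 1.
Handshaking lemma: 2 * 4 = 8.
A graph is a tree iff it is connected and has exactly n-1 edges. This graph is connected (all 5 vertices in one component) and has 5-1 = 4 edges. It is a tree.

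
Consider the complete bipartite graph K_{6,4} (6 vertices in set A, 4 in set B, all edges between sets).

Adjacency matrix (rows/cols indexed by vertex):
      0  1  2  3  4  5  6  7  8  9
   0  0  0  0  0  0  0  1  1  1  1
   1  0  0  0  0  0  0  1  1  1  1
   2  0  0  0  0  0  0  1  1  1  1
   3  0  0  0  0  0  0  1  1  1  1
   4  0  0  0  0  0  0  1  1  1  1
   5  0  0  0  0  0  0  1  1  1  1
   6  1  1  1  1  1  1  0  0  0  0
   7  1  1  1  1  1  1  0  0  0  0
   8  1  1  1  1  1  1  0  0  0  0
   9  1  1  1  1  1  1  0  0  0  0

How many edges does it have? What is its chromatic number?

K_{6,4} has 6 * 4 = 24 edges.
Bipartite graphs have chromatic number 2 (color each partition differently).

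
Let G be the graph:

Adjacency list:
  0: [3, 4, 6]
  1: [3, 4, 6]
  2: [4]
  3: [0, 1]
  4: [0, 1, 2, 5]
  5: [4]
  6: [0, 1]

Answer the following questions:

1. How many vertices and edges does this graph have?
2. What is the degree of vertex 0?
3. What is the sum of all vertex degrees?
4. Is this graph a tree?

Count: 7 vertices, 8 edges.
Vertex 0 has neighbors [3, 4, 6], degree = 3.
Handshaking lemma: 2 * 8 = 16.
A tree on 7 vertices has 6 edges. This graph has 8 edges (2 extra). Not a tree.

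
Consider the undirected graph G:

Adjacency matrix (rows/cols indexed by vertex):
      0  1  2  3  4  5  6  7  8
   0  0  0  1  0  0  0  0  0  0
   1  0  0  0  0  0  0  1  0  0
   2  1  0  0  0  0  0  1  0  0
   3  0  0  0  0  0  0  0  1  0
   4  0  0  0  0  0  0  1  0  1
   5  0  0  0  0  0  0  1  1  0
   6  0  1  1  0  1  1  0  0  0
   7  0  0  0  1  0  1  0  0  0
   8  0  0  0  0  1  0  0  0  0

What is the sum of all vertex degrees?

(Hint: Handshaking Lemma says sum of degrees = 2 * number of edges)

Count edges: 8 edges.
By Handshaking Lemma: sum of degrees = 2 * 8 = 16.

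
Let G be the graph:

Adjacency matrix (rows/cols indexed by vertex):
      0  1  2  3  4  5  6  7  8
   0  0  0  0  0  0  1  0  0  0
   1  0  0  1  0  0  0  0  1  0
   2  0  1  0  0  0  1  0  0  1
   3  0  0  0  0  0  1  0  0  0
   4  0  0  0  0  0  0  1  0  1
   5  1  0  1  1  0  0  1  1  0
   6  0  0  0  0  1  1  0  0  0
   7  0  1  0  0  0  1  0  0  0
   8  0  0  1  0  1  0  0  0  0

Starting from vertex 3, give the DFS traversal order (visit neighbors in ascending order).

DFS from vertex 3 (neighbors processed in ascending order):
Visit order: 3, 5, 0, 2, 1, 7, 8, 4, 6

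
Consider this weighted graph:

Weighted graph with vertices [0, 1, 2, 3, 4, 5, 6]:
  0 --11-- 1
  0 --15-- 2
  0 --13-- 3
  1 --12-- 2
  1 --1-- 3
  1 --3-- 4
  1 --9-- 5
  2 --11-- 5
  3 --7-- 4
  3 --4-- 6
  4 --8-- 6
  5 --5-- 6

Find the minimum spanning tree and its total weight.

Applying Kruskal's algorithm (sort edges by weight, add if no cycle):
  Add (1,3) w=1
  Add (1,4) w=3
  Add (3,6) w=4
  Add (5,6) w=5
  Skip (3,4) w=7 (creates cycle)
  Skip (4,6) w=8 (creates cycle)
  Skip (1,5) w=9 (creates cycle)
  Add (0,1) w=11
  Add (2,5) w=11
  Skip (1,2) w=12 (creates cycle)
  Skip (0,3) w=13 (creates cycle)
  Skip (0,2) w=15 (creates cycle)
MST weight = 35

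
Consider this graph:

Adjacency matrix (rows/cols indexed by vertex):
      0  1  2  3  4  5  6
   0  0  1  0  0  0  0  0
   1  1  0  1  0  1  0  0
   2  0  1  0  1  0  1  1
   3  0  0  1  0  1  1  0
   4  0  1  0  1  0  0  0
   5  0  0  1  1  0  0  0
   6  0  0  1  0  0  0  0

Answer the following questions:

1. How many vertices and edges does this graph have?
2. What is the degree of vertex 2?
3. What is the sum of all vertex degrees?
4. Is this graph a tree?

Count: 7 vertices, 8 edges.
Vertex 2 has neighbors [1, 3, 5, 6], degree = 4.
Handshaking lemma: 2 * 8 = 16.
A tree on 7 vertices has 6 edges. This graph has 8 edges (2 extra). Not a tree.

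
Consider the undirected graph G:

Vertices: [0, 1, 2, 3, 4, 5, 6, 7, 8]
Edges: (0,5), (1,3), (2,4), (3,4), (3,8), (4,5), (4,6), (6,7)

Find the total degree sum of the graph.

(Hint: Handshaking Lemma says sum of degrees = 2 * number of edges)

Count edges: 8 edges.
By Handshaking Lemma: sum of degrees = 2 * 8 = 16.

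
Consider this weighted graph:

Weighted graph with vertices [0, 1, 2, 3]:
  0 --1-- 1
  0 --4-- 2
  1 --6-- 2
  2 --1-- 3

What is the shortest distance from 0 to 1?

Using Dijkstra's algorithm from vertex 0:
Shortest path: 0 -> 1
Total weight: 1 = 1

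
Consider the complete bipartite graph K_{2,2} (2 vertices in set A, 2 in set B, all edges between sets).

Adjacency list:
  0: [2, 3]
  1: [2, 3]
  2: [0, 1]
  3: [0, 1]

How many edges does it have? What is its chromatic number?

K_{2,2} has 2 * 2 = 4 edges.
Bipartite graphs have chromatic number 2 (color each partition differently).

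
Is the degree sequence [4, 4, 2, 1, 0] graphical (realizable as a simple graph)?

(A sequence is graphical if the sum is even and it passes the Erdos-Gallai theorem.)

Sum of degrees = 11. Sum is odd, so the sequence is NOT graphical.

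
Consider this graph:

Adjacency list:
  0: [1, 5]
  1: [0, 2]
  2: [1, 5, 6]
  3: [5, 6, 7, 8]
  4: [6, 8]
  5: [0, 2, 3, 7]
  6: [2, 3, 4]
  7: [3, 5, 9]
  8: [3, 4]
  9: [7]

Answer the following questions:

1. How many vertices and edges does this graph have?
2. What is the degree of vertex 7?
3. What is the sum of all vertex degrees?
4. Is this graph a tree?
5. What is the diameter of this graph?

Count: 10 vertices, 13 edges.
Vertex 7 has neighbors [3, 5, 9], degree = 3.
Handshaking lemma: 2 * 13 = 26.
A tree on 10 vertices has 9 edges. This graph has 13 edges (4 extra). Not a tree.
Diameter (longest shortest path) = 4.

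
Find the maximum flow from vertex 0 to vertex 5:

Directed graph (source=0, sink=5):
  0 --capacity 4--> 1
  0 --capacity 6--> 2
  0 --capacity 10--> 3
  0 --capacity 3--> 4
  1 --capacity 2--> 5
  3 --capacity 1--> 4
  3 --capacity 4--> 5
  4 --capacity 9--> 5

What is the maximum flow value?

Computing max flow:
  Flow on (0->1): 2/4
  Flow on (0->3): 5/10
  Flow on (0->4): 3/3
  Flow on (1->5): 2/2
  Flow on (3->4): 1/1
  Flow on (3->5): 4/4
  Flow on (4->5): 4/9
Maximum flow = 10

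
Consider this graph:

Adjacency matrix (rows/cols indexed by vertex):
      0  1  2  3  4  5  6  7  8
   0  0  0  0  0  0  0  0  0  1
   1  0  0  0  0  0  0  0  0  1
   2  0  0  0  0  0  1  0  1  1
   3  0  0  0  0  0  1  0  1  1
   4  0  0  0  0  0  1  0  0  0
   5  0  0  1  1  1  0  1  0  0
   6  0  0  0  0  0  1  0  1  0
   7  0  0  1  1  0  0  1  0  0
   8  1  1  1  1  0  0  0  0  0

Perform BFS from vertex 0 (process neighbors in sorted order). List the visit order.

BFS from vertex 0 (neighbors processed in ascending order):
Visit order: 0, 8, 1, 2, 3, 5, 7, 4, 6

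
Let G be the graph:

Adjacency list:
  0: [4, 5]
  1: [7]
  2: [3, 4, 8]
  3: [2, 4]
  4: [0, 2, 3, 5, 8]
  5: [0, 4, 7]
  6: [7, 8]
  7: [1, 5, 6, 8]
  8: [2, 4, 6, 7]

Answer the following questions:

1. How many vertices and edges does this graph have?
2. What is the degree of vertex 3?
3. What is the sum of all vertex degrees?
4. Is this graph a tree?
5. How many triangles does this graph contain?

Count: 9 vertices, 13 edges.
Vertex 3 has neighbors [2, 4], degree = 2.
Handshaking lemma: 2 * 13 = 26.
A tree on 9 vertices has 8 edges. This graph has 13 edges (5 extra). Not a tree.
Number of triangles = 4.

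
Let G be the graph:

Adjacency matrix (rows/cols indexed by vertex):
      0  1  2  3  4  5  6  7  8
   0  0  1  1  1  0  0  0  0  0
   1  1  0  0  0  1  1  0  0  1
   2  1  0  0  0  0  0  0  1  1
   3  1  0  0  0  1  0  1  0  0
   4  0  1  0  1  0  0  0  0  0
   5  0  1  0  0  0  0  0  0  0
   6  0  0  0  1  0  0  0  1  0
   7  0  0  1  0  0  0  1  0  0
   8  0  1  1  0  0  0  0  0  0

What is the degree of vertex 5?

Vertex 5 has neighbors [1], so deg(5) = 1.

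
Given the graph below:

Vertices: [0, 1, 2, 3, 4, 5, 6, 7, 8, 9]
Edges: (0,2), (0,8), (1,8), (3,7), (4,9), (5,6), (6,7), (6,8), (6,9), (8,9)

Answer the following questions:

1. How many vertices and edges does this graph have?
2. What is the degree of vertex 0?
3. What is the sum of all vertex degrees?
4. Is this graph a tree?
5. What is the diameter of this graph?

Count: 10 vertices, 10 edges.
Vertex 0 has neighbors [2, 8], degree = 2.
Handshaking lemma: 2 * 10 = 20.
A tree on 10 vertices has 9 edges. This graph has 10 edges (1 extra). Not a tree.
Diameter (longest shortest path) = 5.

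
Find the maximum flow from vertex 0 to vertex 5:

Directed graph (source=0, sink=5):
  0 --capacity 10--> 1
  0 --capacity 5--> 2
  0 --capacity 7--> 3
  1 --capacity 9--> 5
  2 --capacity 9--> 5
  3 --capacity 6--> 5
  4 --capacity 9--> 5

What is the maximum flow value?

Computing max flow:
  Flow on (0->1): 9/10
  Flow on (0->2): 5/5
  Flow on (0->3): 6/7
  Flow on (1->5): 9/9
  Flow on (2->5): 5/9
  Flow on (3->5): 6/6
Maximum flow = 20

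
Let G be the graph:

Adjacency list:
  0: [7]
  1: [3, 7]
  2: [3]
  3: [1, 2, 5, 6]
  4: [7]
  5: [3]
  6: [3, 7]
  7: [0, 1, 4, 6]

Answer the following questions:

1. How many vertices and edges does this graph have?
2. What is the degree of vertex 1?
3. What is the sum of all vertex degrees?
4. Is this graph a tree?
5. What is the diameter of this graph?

Count: 8 vertices, 8 edges.
Vertex 1 has neighbors [3, 7], degree = 2.
Handshaking lemma: 2 * 8 = 16.
A tree on 8 vertices has 7 edges. This graph has 8 edges (1 extra). Not a tree.
Diameter (longest shortest path) = 4.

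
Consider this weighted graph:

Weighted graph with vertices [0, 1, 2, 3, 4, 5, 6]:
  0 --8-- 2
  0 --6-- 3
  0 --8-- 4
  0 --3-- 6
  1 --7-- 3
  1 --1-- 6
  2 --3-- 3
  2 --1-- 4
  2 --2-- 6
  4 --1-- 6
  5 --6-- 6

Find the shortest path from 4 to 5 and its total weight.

Using Dijkstra's algorithm from vertex 4:
Shortest path: 4 -> 6 -> 5
Total weight: 1 + 6 = 7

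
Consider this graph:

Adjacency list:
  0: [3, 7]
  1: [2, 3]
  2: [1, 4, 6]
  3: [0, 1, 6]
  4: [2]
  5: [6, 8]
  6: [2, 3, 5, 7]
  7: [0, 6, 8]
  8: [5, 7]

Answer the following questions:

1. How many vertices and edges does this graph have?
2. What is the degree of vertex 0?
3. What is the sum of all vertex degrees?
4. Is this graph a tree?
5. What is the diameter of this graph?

Count: 9 vertices, 11 edges.
Vertex 0 has neighbors [3, 7], degree = 2.
Handshaking lemma: 2 * 11 = 22.
A tree on 9 vertices has 8 edges. This graph has 11 edges (3 extra). Not a tree.
Diameter (longest shortest path) = 4.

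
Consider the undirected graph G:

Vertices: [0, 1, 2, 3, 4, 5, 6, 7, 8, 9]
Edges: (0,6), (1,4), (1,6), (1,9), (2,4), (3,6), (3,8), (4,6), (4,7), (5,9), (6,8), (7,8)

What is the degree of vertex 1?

Vertex 1 has neighbors [4, 6, 9], so deg(1) = 3.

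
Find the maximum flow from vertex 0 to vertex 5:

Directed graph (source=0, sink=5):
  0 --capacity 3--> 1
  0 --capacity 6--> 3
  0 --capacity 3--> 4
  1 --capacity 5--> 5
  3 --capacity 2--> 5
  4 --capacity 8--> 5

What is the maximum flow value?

Computing max flow:
  Flow on (0->1): 3/3
  Flow on (0->3): 2/6
  Flow on (0->4): 3/3
  Flow on (1->5): 3/5
  Flow on (3->5): 2/2
  Flow on (4->5): 3/8
Maximum flow = 8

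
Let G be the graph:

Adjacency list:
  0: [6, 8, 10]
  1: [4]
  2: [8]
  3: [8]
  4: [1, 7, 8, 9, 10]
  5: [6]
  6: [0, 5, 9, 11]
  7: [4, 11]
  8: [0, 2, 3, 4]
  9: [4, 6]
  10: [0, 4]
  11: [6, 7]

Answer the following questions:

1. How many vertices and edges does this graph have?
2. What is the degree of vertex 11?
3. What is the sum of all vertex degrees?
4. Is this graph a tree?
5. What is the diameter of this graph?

Count: 12 vertices, 14 edges.
Vertex 11 has neighbors [6, 7], degree = 2.
Handshaking lemma: 2 * 14 = 28.
A tree on 12 vertices has 11 edges. This graph has 14 edges (3 extra). Not a tree.
Diameter (longest shortest path) = 4.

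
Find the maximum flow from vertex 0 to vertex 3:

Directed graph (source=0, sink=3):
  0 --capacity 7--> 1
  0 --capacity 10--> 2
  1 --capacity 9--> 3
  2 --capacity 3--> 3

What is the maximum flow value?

Computing max flow:
  Flow on (0->1): 7/7
  Flow on (0->2): 3/10
  Flow on (1->3): 7/9
  Flow on (2->3): 3/3
Maximum flow = 10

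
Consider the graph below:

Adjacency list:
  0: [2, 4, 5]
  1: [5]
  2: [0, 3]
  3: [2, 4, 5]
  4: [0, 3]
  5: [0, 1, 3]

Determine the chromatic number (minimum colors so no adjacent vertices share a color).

The graph has a maximum clique of size 2 (lower bound on chromatic number).
A valid 2-coloring: {0: 0, 1: 0, 2: 1, 3: 0, 4: 1, 5: 1}.
Chromatic number = 2.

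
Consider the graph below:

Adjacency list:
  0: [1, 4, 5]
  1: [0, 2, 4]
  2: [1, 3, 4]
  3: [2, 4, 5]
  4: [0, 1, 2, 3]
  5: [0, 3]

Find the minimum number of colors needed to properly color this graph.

The graph has a maximum clique of size 3 (lower bound on chromatic number).
A valid 3-coloring: {0: 1, 1: 2, 2: 1, 3: 2, 4: 0, 5: 0}.
Chromatic number = 3.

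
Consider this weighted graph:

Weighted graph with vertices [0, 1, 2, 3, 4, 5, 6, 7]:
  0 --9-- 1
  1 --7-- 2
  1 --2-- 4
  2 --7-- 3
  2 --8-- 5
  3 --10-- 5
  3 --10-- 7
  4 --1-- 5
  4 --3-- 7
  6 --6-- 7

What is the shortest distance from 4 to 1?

Using Dijkstra's algorithm from vertex 4:
Shortest path: 4 -> 1
Total weight: 2 = 2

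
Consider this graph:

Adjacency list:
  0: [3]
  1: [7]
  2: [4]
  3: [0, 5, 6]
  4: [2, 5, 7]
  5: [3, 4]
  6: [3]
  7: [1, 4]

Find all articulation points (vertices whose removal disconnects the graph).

An articulation point is a vertex whose removal disconnects the graph.
Articulation points: [3, 4, 5, 7]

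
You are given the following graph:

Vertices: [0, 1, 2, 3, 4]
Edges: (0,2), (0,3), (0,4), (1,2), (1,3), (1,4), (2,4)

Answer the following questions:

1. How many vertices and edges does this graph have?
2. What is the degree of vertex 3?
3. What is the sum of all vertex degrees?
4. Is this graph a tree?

Count: 5 vertices, 7 edges.
Vertex 3 has neighbors [0, 1], degree = 2.
Handshaking lemma: 2 * 7 = 14.
A tree on 5 vertices has 4 edges. This graph has 7 edges (3 extra). Not a tree.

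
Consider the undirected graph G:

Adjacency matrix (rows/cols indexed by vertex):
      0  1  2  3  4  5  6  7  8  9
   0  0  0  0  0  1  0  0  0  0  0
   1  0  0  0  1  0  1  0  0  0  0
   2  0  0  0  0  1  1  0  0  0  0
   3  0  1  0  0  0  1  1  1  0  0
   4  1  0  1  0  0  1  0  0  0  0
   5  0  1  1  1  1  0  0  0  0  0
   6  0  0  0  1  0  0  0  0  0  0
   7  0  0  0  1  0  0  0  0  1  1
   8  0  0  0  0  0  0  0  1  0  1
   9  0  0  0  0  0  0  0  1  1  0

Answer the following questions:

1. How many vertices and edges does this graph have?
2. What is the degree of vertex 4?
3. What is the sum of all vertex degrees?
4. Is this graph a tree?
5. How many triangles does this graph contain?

Count: 10 vertices, 12 edges.
Vertex 4 has neighbors [0, 2, 5], degree = 3.
Handshaking lemma: 2 * 12 = 24.
A tree on 10 vertices has 9 edges. This graph has 12 edges (3 extra). Not a tree.
Number of triangles = 3.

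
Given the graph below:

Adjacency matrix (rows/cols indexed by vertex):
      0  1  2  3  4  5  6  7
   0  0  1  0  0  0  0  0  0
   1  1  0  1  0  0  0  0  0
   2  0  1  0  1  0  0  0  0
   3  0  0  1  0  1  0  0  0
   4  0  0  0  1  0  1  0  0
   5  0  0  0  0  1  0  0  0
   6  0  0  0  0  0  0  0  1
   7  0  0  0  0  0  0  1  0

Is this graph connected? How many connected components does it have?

Checking connectivity: the graph has 2 connected component(s).
Components: [[0, 1, 2, 3, 4, 5], [6, 7]]. The graph is NOT connected.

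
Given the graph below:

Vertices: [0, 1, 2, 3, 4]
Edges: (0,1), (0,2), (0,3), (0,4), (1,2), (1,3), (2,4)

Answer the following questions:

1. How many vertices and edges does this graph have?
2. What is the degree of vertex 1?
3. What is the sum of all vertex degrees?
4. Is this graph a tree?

Count: 5 vertices, 7 edges.
Vertex 1 has neighbors [0, 2, 3], degree = 3.
Handshaking lemma: 2 * 7 = 14.
A tree on 5 vertices has 4 edges. This graph has 7 edges (3 extra). Not a tree.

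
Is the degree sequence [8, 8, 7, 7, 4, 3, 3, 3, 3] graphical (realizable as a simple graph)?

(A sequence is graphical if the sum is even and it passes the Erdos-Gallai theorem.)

Sum of degrees = 46. Sum is even but fails Erdos-Gallai. The sequence is NOT graphical.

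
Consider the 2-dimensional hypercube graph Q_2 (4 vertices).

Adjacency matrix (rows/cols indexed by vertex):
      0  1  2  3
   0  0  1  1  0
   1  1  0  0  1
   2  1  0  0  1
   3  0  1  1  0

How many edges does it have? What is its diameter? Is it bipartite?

The 2-dimensional hypercube Q_2 has 4 vertices and each vertex has degree 2.
Total edges = 4 * 2 / 2 = 4.
Diameter = 2 (max Hamming distance between binary labels).
Hypercubes are bipartite (partition by parity of binary representation).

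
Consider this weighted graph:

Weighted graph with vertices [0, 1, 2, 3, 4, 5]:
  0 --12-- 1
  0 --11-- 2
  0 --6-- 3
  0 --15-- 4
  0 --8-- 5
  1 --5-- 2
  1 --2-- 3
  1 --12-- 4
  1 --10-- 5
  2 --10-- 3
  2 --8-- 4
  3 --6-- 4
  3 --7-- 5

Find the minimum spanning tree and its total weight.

Applying Kruskal's algorithm (sort edges by weight, add if no cycle):
  Add (1,3) w=2
  Add (1,2) w=5
  Add (0,3) w=6
  Add (3,4) w=6
  Add (3,5) w=7
  Skip (0,5) w=8 (creates cycle)
  Skip (2,4) w=8 (creates cycle)
  Skip (1,5) w=10 (creates cycle)
  Skip (2,3) w=10 (creates cycle)
  Skip (0,2) w=11 (creates cycle)
  Skip (0,1) w=12 (creates cycle)
  Skip (1,4) w=12 (creates cycle)
  Skip (0,4) w=15 (creates cycle)
MST weight = 26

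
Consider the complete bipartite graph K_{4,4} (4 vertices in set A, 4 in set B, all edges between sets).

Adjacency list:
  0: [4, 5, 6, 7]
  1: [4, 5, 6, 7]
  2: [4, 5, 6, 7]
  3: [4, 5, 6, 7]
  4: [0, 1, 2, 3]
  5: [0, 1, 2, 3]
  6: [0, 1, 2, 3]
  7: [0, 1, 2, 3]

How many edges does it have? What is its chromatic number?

K_{4,4} has 4 * 4 = 16 edges.
Bipartite graphs have chromatic number 2 (color each partition differently).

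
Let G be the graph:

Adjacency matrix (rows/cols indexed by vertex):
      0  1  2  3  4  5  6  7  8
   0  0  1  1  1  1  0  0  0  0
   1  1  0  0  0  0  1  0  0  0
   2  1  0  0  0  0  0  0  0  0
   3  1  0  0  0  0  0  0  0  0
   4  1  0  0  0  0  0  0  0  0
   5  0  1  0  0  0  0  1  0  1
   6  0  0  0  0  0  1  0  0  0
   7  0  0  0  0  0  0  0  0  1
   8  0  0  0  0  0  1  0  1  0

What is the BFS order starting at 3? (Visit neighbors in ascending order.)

BFS from vertex 3 (neighbors processed in ascending order):
Visit order: 3, 0, 1, 2, 4, 5, 6, 8, 7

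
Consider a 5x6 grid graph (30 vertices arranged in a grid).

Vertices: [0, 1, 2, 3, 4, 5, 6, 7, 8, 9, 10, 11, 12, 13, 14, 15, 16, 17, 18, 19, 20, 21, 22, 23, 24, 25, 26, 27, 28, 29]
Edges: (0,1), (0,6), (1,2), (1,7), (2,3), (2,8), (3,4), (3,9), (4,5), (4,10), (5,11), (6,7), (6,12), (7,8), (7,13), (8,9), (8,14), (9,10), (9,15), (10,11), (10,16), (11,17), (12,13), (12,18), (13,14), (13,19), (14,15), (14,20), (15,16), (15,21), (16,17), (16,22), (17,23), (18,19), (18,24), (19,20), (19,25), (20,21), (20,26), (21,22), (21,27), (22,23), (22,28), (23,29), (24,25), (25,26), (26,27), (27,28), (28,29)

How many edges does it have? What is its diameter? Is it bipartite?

A 5x6 grid has 24 vertical edges and 25 horizontal edges.
Total edges = 24 + 25 = 49.
Diameter = (5-1) + (6-1) = 9 (corner to opposite corner).
Grid graphs are bipartite (checkerboard coloring).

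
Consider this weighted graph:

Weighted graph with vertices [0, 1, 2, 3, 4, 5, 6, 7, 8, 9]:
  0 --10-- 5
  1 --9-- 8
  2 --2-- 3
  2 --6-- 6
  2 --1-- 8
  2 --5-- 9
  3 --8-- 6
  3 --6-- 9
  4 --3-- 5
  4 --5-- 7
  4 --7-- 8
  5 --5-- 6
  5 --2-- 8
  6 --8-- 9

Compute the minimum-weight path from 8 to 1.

Using Dijkstra's algorithm from vertex 8:
Shortest path: 8 -> 1
Total weight: 9 = 9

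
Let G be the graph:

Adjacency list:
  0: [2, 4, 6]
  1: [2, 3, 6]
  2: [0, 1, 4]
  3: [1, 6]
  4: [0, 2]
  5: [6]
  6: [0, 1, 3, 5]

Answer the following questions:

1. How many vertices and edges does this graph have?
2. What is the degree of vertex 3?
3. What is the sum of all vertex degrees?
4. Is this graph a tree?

Count: 7 vertices, 9 edges.
Vertex 3 has neighbors [1, 6], degree = 2.
Handshaking lemma: 2 * 9 = 18.
A tree on 7 vertices has 6 edges. This graph has 9 edges (3 extra). Not a tree.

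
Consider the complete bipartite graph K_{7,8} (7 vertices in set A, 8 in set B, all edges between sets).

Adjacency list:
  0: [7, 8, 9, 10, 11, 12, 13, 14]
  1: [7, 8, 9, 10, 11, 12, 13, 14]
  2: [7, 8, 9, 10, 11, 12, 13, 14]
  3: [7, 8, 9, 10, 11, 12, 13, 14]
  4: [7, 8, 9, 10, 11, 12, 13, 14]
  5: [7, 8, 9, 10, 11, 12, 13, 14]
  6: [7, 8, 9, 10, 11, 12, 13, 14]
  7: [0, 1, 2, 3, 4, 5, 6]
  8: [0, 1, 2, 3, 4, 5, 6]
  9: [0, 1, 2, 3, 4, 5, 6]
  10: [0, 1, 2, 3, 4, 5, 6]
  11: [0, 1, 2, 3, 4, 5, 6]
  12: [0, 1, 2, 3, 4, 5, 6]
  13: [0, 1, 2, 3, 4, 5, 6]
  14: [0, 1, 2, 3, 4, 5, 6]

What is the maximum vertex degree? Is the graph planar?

Set-A vertices have degree 8; set-B vertices have degree 7. Maximum degree = max(7,8) = 8.
K_{7,8} contains K_{3,3} as a subgraph (since both sides have >= 3 vertices); by Kuratowski's theorem it is not planar.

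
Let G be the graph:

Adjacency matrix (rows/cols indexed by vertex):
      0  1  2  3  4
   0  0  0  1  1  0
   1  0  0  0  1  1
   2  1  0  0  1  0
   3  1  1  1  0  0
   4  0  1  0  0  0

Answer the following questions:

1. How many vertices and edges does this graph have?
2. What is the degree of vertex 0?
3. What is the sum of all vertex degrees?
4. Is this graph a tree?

Count: 5 vertices, 5 edges.
Vertex 0 has neighbors [2, 3], degree = 2.
Handshaking lemma: 2 * 5 = 10.
A tree on 5 vertices has 4 edges. This graph has 5 edges (1 extra). Not a tree.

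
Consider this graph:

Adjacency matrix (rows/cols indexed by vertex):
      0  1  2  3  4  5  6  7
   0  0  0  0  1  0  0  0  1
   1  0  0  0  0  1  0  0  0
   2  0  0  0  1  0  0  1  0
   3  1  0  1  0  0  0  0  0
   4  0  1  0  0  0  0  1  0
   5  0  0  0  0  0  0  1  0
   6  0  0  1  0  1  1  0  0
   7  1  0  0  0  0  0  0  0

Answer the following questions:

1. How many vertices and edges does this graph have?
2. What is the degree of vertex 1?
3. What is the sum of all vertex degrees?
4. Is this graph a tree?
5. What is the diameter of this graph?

Count: 8 vertices, 7 edges.
Vertex 1 has neighbors [4], degree = 1.
Handshaking lemma: 2 * 7 = 14.
A graph is a tree iff it is connected and has exactly n-1 edges. This graph is connected (all 8 vertices in one component) and has 8-1 = 7 edges. It is a tree.
Diameter (longest shortest path) = 6.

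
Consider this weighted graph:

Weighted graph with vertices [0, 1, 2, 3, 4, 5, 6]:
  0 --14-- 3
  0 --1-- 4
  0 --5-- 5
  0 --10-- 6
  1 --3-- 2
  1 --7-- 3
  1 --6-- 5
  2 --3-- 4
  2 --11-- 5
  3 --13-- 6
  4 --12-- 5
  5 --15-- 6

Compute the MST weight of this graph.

Applying Kruskal's algorithm (sort edges by weight, add if no cycle):
  Add (0,4) w=1
  Add (1,2) w=3
  Add (2,4) w=3
  Add (0,5) w=5
  Skip (1,5) w=6 (creates cycle)
  Add (1,3) w=7
  Add (0,6) w=10
  Skip (2,5) w=11 (creates cycle)
  Skip (4,5) w=12 (creates cycle)
  Skip (3,6) w=13 (creates cycle)
  Skip (0,3) w=14 (creates cycle)
  Skip (5,6) w=15 (creates cycle)
MST weight = 29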